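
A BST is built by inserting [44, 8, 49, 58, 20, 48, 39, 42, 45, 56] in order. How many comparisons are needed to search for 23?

Search path for 23: 44 -> 8 -> 20 -> 39
Found: False
Comparisons: 4


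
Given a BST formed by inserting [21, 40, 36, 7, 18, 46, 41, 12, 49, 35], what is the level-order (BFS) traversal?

Tree insertion order: [21, 40, 36, 7, 18, 46, 41, 12, 49, 35]
Tree (level-order array): [21, 7, 40, None, 18, 36, 46, 12, None, 35, None, 41, 49]
BFS from the root, enqueuing left then right child of each popped node:
  queue [21] -> pop 21, enqueue [7, 40], visited so far: [21]
  queue [7, 40] -> pop 7, enqueue [18], visited so far: [21, 7]
  queue [40, 18] -> pop 40, enqueue [36, 46], visited so far: [21, 7, 40]
  queue [18, 36, 46] -> pop 18, enqueue [12], visited so far: [21, 7, 40, 18]
  queue [36, 46, 12] -> pop 36, enqueue [35], visited so far: [21, 7, 40, 18, 36]
  queue [46, 12, 35] -> pop 46, enqueue [41, 49], visited so far: [21, 7, 40, 18, 36, 46]
  queue [12, 35, 41, 49] -> pop 12, enqueue [none], visited so far: [21, 7, 40, 18, 36, 46, 12]
  queue [35, 41, 49] -> pop 35, enqueue [none], visited so far: [21, 7, 40, 18, 36, 46, 12, 35]
  queue [41, 49] -> pop 41, enqueue [none], visited so far: [21, 7, 40, 18, 36, 46, 12, 35, 41]
  queue [49] -> pop 49, enqueue [none], visited so far: [21, 7, 40, 18, 36, 46, 12, 35, 41, 49]
Result: [21, 7, 40, 18, 36, 46, 12, 35, 41, 49]


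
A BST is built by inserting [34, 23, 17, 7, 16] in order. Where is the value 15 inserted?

Starting tree (level order): [34, 23, None, 17, None, 7, None, None, 16]
Insertion path: 34 -> 23 -> 17 -> 7 -> 16
Result: insert 15 as left child of 16
Final tree (level order): [34, 23, None, 17, None, 7, None, None, 16, 15]


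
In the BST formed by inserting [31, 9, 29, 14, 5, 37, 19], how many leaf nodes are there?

Tree built from: [31, 9, 29, 14, 5, 37, 19]
Tree (level-order array): [31, 9, 37, 5, 29, None, None, None, None, 14, None, None, 19]
Rule: A leaf has 0 children.
Per-node child counts:
  node 31: 2 child(ren)
  node 9: 2 child(ren)
  node 5: 0 child(ren)
  node 29: 1 child(ren)
  node 14: 1 child(ren)
  node 19: 0 child(ren)
  node 37: 0 child(ren)
Matching nodes: [5, 19, 37]
Count of leaf nodes: 3


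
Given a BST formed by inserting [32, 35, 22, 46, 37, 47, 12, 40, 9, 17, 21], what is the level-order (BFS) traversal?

Tree insertion order: [32, 35, 22, 46, 37, 47, 12, 40, 9, 17, 21]
Tree (level-order array): [32, 22, 35, 12, None, None, 46, 9, 17, 37, 47, None, None, None, 21, None, 40]
BFS from the root, enqueuing left then right child of each popped node:
  queue [32] -> pop 32, enqueue [22, 35], visited so far: [32]
  queue [22, 35] -> pop 22, enqueue [12], visited so far: [32, 22]
  queue [35, 12] -> pop 35, enqueue [46], visited so far: [32, 22, 35]
  queue [12, 46] -> pop 12, enqueue [9, 17], visited so far: [32, 22, 35, 12]
  queue [46, 9, 17] -> pop 46, enqueue [37, 47], visited so far: [32, 22, 35, 12, 46]
  queue [9, 17, 37, 47] -> pop 9, enqueue [none], visited so far: [32, 22, 35, 12, 46, 9]
  queue [17, 37, 47] -> pop 17, enqueue [21], visited so far: [32, 22, 35, 12, 46, 9, 17]
  queue [37, 47, 21] -> pop 37, enqueue [40], visited so far: [32, 22, 35, 12, 46, 9, 17, 37]
  queue [47, 21, 40] -> pop 47, enqueue [none], visited so far: [32, 22, 35, 12, 46, 9, 17, 37, 47]
  queue [21, 40] -> pop 21, enqueue [none], visited so far: [32, 22, 35, 12, 46, 9, 17, 37, 47, 21]
  queue [40] -> pop 40, enqueue [none], visited so far: [32, 22, 35, 12, 46, 9, 17, 37, 47, 21, 40]
Result: [32, 22, 35, 12, 46, 9, 17, 37, 47, 21, 40]


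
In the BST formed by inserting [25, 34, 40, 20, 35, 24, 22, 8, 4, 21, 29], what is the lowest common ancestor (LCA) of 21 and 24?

Tree insertion order: [25, 34, 40, 20, 35, 24, 22, 8, 4, 21, 29]
Tree (level-order array): [25, 20, 34, 8, 24, 29, 40, 4, None, 22, None, None, None, 35, None, None, None, 21]
In a BST, the LCA of p=21, q=24 is the first node v on the
root-to-leaf path with p <= v <= q (go left if both < v, right if both > v).
Walk from root:
  at 25: both 21 and 24 < 25, go left
  at 20: both 21 and 24 > 20, go right
  at 24: 21 <= 24 <= 24, this is the LCA
LCA = 24


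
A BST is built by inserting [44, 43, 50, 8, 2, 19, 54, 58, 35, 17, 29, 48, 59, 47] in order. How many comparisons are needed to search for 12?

Search path for 12: 44 -> 43 -> 8 -> 19 -> 17
Found: False
Comparisons: 5


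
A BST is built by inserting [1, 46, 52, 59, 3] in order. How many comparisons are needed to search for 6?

Search path for 6: 1 -> 46 -> 3
Found: False
Comparisons: 3


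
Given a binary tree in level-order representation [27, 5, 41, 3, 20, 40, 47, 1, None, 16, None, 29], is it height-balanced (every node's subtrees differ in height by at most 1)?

Tree (level-order array): [27, 5, 41, 3, 20, 40, 47, 1, None, 16, None, 29]
Definition: a tree is height-balanced if, at every node, |h(left) - h(right)| <= 1 (empty subtree has height -1).
Bottom-up per-node check:
  node 1: h_left=-1, h_right=-1, diff=0 [OK], height=0
  node 3: h_left=0, h_right=-1, diff=1 [OK], height=1
  node 16: h_left=-1, h_right=-1, diff=0 [OK], height=0
  node 20: h_left=0, h_right=-1, diff=1 [OK], height=1
  node 5: h_left=1, h_right=1, diff=0 [OK], height=2
  node 29: h_left=-1, h_right=-1, diff=0 [OK], height=0
  node 40: h_left=0, h_right=-1, diff=1 [OK], height=1
  node 47: h_left=-1, h_right=-1, diff=0 [OK], height=0
  node 41: h_left=1, h_right=0, diff=1 [OK], height=2
  node 27: h_left=2, h_right=2, diff=0 [OK], height=3
All nodes satisfy the balance condition.
Result: Balanced


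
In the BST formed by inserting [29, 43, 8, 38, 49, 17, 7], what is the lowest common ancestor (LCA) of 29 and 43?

Tree insertion order: [29, 43, 8, 38, 49, 17, 7]
Tree (level-order array): [29, 8, 43, 7, 17, 38, 49]
In a BST, the LCA of p=29, q=43 is the first node v on the
root-to-leaf path with p <= v <= q (go left if both < v, right if both > v).
Walk from root:
  at 29: 29 <= 29 <= 43, this is the LCA
LCA = 29


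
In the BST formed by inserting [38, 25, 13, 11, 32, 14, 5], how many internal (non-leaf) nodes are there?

Tree built from: [38, 25, 13, 11, 32, 14, 5]
Tree (level-order array): [38, 25, None, 13, 32, 11, 14, None, None, 5]
Rule: An internal node has at least one child.
Per-node child counts:
  node 38: 1 child(ren)
  node 25: 2 child(ren)
  node 13: 2 child(ren)
  node 11: 1 child(ren)
  node 5: 0 child(ren)
  node 14: 0 child(ren)
  node 32: 0 child(ren)
Matching nodes: [38, 25, 13, 11]
Count of internal (non-leaf) nodes: 4


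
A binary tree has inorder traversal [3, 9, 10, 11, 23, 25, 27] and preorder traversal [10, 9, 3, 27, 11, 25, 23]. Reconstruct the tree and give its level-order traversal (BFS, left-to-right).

Inorder:  [3, 9, 10, 11, 23, 25, 27]
Preorder: [10, 9, 3, 27, 11, 25, 23]
Algorithm: preorder visits root first, so consume preorder in order;
for each root, split the current inorder slice at that value into
left-subtree inorder and right-subtree inorder, then recurse.
Recursive splits:
  root=10; inorder splits into left=[3, 9], right=[11, 23, 25, 27]
  root=9; inorder splits into left=[3], right=[]
  root=3; inorder splits into left=[], right=[]
  root=27; inorder splits into left=[11, 23, 25], right=[]
  root=11; inorder splits into left=[], right=[23, 25]
  root=25; inorder splits into left=[23], right=[]
  root=23; inorder splits into left=[], right=[]
Reconstructed level-order: [10, 9, 27, 3, 11, 25, 23]


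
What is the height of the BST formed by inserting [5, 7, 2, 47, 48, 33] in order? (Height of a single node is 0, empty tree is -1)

Insertion order: [5, 7, 2, 47, 48, 33]
Tree (level-order array): [5, 2, 7, None, None, None, 47, 33, 48]
Compute height bottom-up (empty subtree = -1):
  height(2) = 1 + max(-1, -1) = 0
  height(33) = 1 + max(-1, -1) = 0
  height(48) = 1 + max(-1, -1) = 0
  height(47) = 1 + max(0, 0) = 1
  height(7) = 1 + max(-1, 1) = 2
  height(5) = 1 + max(0, 2) = 3
Height = 3


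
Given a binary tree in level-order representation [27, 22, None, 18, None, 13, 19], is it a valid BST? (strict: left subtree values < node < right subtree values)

Level-order array: [27, 22, None, 18, None, 13, 19]
Validate using subtree bounds (lo, hi): at each node, require lo < value < hi,
then recurse left with hi=value and right with lo=value.
Preorder trace (stopping at first violation):
  at node 27 with bounds (-inf, +inf): OK
  at node 22 with bounds (-inf, 27): OK
  at node 18 with bounds (-inf, 22): OK
  at node 13 with bounds (-inf, 18): OK
  at node 19 with bounds (18, 22): OK
No violation found at any node.
Result: Valid BST


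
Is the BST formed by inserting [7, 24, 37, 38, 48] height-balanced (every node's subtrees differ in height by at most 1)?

Tree (level-order array): [7, None, 24, None, 37, None, 38, None, 48]
Definition: a tree is height-balanced if, at every node, |h(left) - h(right)| <= 1 (empty subtree has height -1).
Bottom-up per-node check:
  node 48: h_left=-1, h_right=-1, diff=0 [OK], height=0
  node 38: h_left=-1, h_right=0, diff=1 [OK], height=1
  node 37: h_left=-1, h_right=1, diff=2 [FAIL (|-1-1|=2 > 1)], height=2
  node 24: h_left=-1, h_right=2, diff=3 [FAIL (|-1-2|=3 > 1)], height=3
  node 7: h_left=-1, h_right=3, diff=4 [FAIL (|-1-3|=4 > 1)], height=4
Node 37 violates the condition: |-1 - 1| = 2 > 1.
Result: Not balanced


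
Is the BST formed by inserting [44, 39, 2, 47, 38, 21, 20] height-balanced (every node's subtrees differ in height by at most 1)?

Tree (level-order array): [44, 39, 47, 2, None, None, None, None, 38, 21, None, 20]
Definition: a tree is height-balanced if, at every node, |h(left) - h(right)| <= 1 (empty subtree has height -1).
Bottom-up per-node check:
  node 20: h_left=-1, h_right=-1, diff=0 [OK], height=0
  node 21: h_left=0, h_right=-1, diff=1 [OK], height=1
  node 38: h_left=1, h_right=-1, diff=2 [FAIL (|1--1|=2 > 1)], height=2
  node 2: h_left=-1, h_right=2, diff=3 [FAIL (|-1-2|=3 > 1)], height=3
  node 39: h_left=3, h_right=-1, diff=4 [FAIL (|3--1|=4 > 1)], height=4
  node 47: h_left=-1, h_right=-1, diff=0 [OK], height=0
  node 44: h_left=4, h_right=0, diff=4 [FAIL (|4-0|=4 > 1)], height=5
Node 38 violates the condition: |1 - -1| = 2 > 1.
Result: Not balanced


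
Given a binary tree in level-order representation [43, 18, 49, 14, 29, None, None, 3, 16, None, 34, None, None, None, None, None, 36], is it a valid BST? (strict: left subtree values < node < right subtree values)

Level-order array: [43, 18, 49, 14, 29, None, None, 3, 16, None, 34, None, None, None, None, None, 36]
Validate using subtree bounds (lo, hi): at each node, require lo < value < hi,
then recurse left with hi=value and right with lo=value.
Preorder trace (stopping at first violation):
  at node 43 with bounds (-inf, +inf): OK
  at node 18 with bounds (-inf, 43): OK
  at node 14 with bounds (-inf, 18): OK
  at node 3 with bounds (-inf, 14): OK
  at node 16 with bounds (14, 18): OK
  at node 29 with bounds (18, 43): OK
  at node 34 with bounds (29, 43): OK
  at node 36 with bounds (34, 43): OK
  at node 49 with bounds (43, +inf): OK
No violation found at any node.
Result: Valid BST


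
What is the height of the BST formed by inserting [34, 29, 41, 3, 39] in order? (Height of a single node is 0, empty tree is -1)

Insertion order: [34, 29, 41, 3, 39]
Tree (level-order array): [34, 29, 41, 3, None, 39]
Compute height bottom-up (empty subtree = -1):
  height(3) = 1 + max(-1, -1) = 0
  height(29) = 1 + max(0, -1) = 1
  height(39) = 1 + max(-1, -1) = 0
  height(41) = 1 + max(0, -1) = 1
  height(34) = 1 + max(1, 1) = 2
Height = 2


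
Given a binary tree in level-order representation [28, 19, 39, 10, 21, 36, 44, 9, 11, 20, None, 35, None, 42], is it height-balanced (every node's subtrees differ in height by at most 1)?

Tree (level-order array): [28, 19, 39, 10, 21, 36, 44, 9, 11, 20, None, 35, None, 42]
Definition: a tree is height-balanced if, at every node, |h(left) - h(right)| <= 1 (empty subtree has height -1).
Bottom-up per-node check:
  node 9: h_left=-1, h_right=-1, diff=0 [OK], height=0
  node 11: h_left=-1, h_right=-1, diff=0 [OK], height=0
  node 10: h_left=0, h_right=0, diff=0 [OK], height=1
  node 20: h_left=-1, h_right=-1, diff=0 [OK], height=0
  node 21: h_left=0, h_right=-1, diff=1 [OK], height=1
  node 19: h_left=1, h_right=1, diff=0 [OK], height=2
  node 35: h_left=-1, h_right=-1, diff=0 [OK], height=0
  node 36: h_left=0, h_right=-1, diff=1 [OK], height=1
  node 42: h_left=-1, h_right=-1, diff=0 [OK], height=0
  node 44: h_left=0, h_right=-1, diff=1 [OK], height=1
  node 39: h_left=1, h_right=1, diff=0 [OK], height=2
  node 28: h_left=2, h_right=2, diff=0 [OK], height=3
All nodes satisfy the balance condition.
Result: Balanced


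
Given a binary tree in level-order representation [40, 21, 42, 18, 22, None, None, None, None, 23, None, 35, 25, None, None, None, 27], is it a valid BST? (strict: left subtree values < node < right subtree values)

Level-order array: [40, 21, 42, 18, 22, None, None, None, None, 23, None, 35, 25, None, None, None, 27]
Validate using subtree bounds (lo, hi): at each node, require lo < value < hi,
then recurse left with hi=value and right with lo=value.
Preorder trace (stopping at first violation):
  at node 40 with bounds (-inf, +inf): OK
  at node 21 with bounds (-inf, 40): OK
  at node 18 with bounds (-inf, 21): OK
  at node 22 with bounds (21, 40): OK
  at node 23 with bounds (21, 22): VIOLATION
Node 23 violates its bound: not (21 < 23 < 22).
Result: Not a valid BST


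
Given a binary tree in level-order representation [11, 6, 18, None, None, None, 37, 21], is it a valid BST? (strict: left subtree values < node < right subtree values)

Level-order array: [11, 6, 18, None, None, None, 37, 21]
Validate using subtree bounds (lo, hi): at each node, require lo < value < hi,
then recurse left with hi=value and right with lo=value.
Preorder trace (stopping at first violation):
  at node 11 with bounds (-inf, +inf): OK
  at node 6 with bounds (-inf, 11): OK
  at node 18 with bounds (11, +inf): OK
  at node 37 with bounds (18, +inf): OK
  at node 21 with bounds (18, 37): OK
No violation found at any node.
Result: Valid BST


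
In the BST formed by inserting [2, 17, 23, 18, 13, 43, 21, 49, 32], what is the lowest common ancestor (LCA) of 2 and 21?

Tree insertion order: [2, 17, 23, 18, 13, 43, 21, 49, 32]
Tree (level-order array): [2, None, 17, 13, 23, None, None, 18, 43, None, 21, 32, 49]
In a BST, the LCA of p=2, q=21 is the first node v on the
root-to-leaf path with p <= v <= q (go left if both < v, right if both > v).
Walk from root:
  at 2: 2 <= 2 <= 21, this is the LCA
LCA = 2


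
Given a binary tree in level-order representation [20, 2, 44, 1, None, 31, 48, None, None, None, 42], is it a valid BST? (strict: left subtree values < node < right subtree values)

Level-order array: [20, 2, 44, 1, None, 31, 48, None, None, None, 42]
Validate using subtree bounds (lo, hi): at each node, require lo < value < hi,
then recurse left with hi=value and right with lo=value.
Preorder trace (stopping at first violation):
  at node 20 with bounds (-inf, +inf): OK
  at node 2 with bounds (-inf, 20): OK
  at node 1 with bounds (-inf, 2): OK
  at node 44 with bounds (20, +inf): OK
  at node 31 with bounds (20, 44): OK
  at node 42 with bounds (31, 44): OK
  at node 48 with bounds (44, +inf): OK
No violation found at any node.
Result: Valid BST


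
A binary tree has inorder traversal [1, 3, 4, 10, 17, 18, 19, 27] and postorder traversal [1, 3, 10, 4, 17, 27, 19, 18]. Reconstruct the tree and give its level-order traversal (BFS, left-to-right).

Inorder:   [1, 3, 4, 10, 17, 18, 19, 27]
Postorder: [1, 3, 10, 4, 17, 27, 19, 18]
Algorithm: postorder visits root last, so walk postorder right-to-left;
each value is the root of the current inorder slice — split it at that
value, recurse on the right subtree first, then the left.
Recursive splits:
  root=18; inorder splits into left=[1, 3, 4, 10, 17], right=[19, 27]
  root=19; inorder splits into left=[], right=[27]
  root=27; inorder splits into left=[], right=[]
  root=17; inorder splits into left=[1, 3, 4, 10], right=[]
  root=4; inorder splits into left=[1, 3], right=[10]
  root=10; inorder splits into left=[], right=[]
  root=3; inorder splits into left=[1], right=[]
  root=1; inorder splits into left=[], right=[]
Reconstructed level-order: [18, 17, 19, 4, 27, 3, 10, 1]


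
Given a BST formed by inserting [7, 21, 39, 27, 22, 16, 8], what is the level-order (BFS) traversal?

Tree insertion order: [7, 21, 39, 27, 22, 16, 8]
Tree (level-order array): [7, None, 21, 16, 39, 8, None, 27, None, None, None, 22]
BFS from the root, enqueuing left then right child of each popped node:
  queue [7] -> pop 7, enqueue [21], visited so far: [7]
  queue [21] -> pop 21, enqueue [16, 39], visited so far: [7, 21]
  queue [16, 39] -> pop 16, enqueue [8], visited so far: [7, 21, 16]
  queue [39, 8] -> pop 39, enqueue [27], visited so far: [7, 21, 16, 39]
  queue [8, 27] -> pop 8, enqueue [none], visited so far: [7, 21, 16, 39, 8]
  queue [27] -> pop 27, enqueue [22], visited so far: [7, 21, 16, 39, 8, 27]
  queue [22] -> pop 22, enqueue [none], visited so far: [7, 21, 16, 39, 8, 27, 22]
Result: [7, 21, 16, 39, 8, 27, 22]


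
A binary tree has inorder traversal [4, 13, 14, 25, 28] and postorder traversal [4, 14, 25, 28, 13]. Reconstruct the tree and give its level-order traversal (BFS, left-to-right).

Inorder:   [4, 13, 14, 25, 28]
Postorder: [4, 14, 25, 28, 13]
Algorithm: postorder visits root last, so walk postorder right-to-left;
each value is the root of the current inorder slice — split it at that
value, recurse on the right subtree first, then the left.
Recursive splits:
  root=13; inorder splits into left=[4], right=[14, 25, 28]
  root=28; inorder splits into left=[14, 25], right=[]
  root=25; inorder splits into left=[14], right=[]
  root=14; inorder splits into left=[], right=[]
  root=4; inorder splits into left=[], right=[]
Reconstructed level-order: [13, 4, 28, 25, 14]


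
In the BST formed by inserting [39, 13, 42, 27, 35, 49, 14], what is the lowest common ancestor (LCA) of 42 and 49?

Tree insertion order: [39, 13, 42, 27, 35, 49, 14]
Tree (level-order array): [39, 13, 42, None, 27, None, 49, 14, 35]
In a BST, the LCA of p=42, q=49 is the first node v on the
root-to-leaf path with p <= v <= q (go left if both < v, right if both > v).
Walk from root:
  at 39: both 42 and 49 > 39, go right
  at 42: 42 <= 42 <= 49, this is the LCA
LCA = 42


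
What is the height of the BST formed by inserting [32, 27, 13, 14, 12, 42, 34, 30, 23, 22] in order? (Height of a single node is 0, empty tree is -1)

Insertion order: [32, 27, 13, 14, 12, 42, 34, 30, 23, 22]
Tree (level-order array): [32, 27, 42, 13, 30, 34, None, 12, 14, None, None, None, None, None, None, None, 23, 22]
Compute height bottom-up (empty subtree = -1):
  height(12) = 1 + max(-1, -1) = 0
  height(22) = 1 + max(-1, -1) = 0
  height(23) = 1 + max(0, -1) = 1
  height(14) = 1 + max(-1, 1) = 2
  height(13) = 1 + max(0, 2) = 3
  height(30) = 1 + max(-1, -1) = 0
  height(27) = 1 + max(3, 0) = 4
  height(34) = 1 + max(-1, -1) = 0
  height(42) = 1 + max(0, -1) = 1
  height(32) = 1 + max(4, 1) = 5
Height = 5


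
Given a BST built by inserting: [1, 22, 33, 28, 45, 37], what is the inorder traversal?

Tree insertion order: [1, 22, 33, 28, 45, 37]
Tree (level-order array): [1, None, 22, None, 33, 28, 45, None, None, 37]
Inorder traversal: [1, 22, 28, 33, 37, 45]


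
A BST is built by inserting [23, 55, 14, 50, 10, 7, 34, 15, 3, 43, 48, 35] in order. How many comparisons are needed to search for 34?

Search path for 34: 23 -> 55 -> 50 -> 34
Found: True
Comparisons: 4


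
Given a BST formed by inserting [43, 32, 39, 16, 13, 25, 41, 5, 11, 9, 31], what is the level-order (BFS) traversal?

Tree insertion order: [43, 32, 39, 16, 13, 25, 41, 5, 11, 9, 31]
Tree (level-order array): [43, 32, None, 16, 39, 13, 25, None, 41, 5, None, None, 31, None, None, None, 11, None, None, 9]
BFS from the root, enqueuing left then right child of each popped node:
  queue [43] -> pop 43, enqueue [32], visited so far: [43]
  queue [32] -> pop 32, enqueue [16, 39], visited so far: [43, 32]
  queue [16, 39] -> pop 16, enqueue [13, 25], visited so far: [43, 32, 16]
  queue [39, 13, 25] -> pop 39, enqueue [41], visited so far: [43, 32, 16, 39]
  queue [13, 25, 41] -> pop 13, enqueue [5], visited so far: [43, 32, 16, 39, 13]
  queue [25, 41, 5] -> pop 25, enqueue [31], visited so far: [43, 32, 16, 39, 13, 25]
  queue [41, 5, 31] -> pop 41, enqueue [none], visited so far: [43, 32, 16, 39, 13, 25, 41]
  queue [5, 31] -> pop 5, enqueue [11], visited so far: [43, 32, 16, 39, 13, 25, 41, 5]
  queue [31, 11] -> pop 31, enqueue [none], visited so far: [43, 32, 16, 39, 13, 25, 41, 5, 31]
  queue [11] -> pop 11, enqueue [9], visited so far: [43, 32, 16, 39, 13, 25, 41, 5, 31, 11]
  queue [9] -> pop 9, enqueue [none], visited so far: [43, 32, 16, 39, 13, 25, 41, 5, 31, 11, 9]
Result: [43, 32, 16, 39, 13, 25, 41, 5, 31, 11, 9]


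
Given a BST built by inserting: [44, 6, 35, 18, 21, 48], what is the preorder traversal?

Tree insertion order: [44, 6, 35, 18, 21, 48]
Tree (level-order array): [44, 6, 48, None, 35, None, None, 18, None, None, 21]
Preorder traversal: [44, 6, 35, 18, 21, 48]


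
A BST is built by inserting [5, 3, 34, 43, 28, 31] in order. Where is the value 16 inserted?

Starting tree (level order): [5, 3, 34, None, None, 28, 43, None, 31]
Insertion path: 5 -> 34 -> 28
Result: insert 16 as left child of 28
Final tree (level order): [5, 3, 34, None, None, 28, 43, 16, 31]


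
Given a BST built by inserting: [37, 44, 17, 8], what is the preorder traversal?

Tree insertion order: [37, 44, 17, 8]
Tree (level-order array): [37, 17, 44, 8]
Preorder traversal: [37, 17, 8, 44]


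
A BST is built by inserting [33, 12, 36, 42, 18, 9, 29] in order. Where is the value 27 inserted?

Starting tree (level order): [33, 12, 36, 9, 18, None, 42, None, None, None, 29]
Insertion path: 33 -> 12 -> 18 -> 29
Result: insert 27 as left child of 29
Final tree (level order): [33, 12, 36, 9, 18, None, 42, None, None, None, 29, None, None, 27]


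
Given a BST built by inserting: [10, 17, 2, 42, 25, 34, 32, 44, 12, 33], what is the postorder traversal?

Tree insertion order: [10, 17, 2, 42, 25, 34, 32, 44, 12, 33]
Tree (level-order array): [10, 2, 17, None, None, 12, 42, None, None, 25, 44, None, 34, None, None, 32, None, None, 33]
Postorder traversal: [2, 12, 33, 32, 34, 25, 44, 42, 17, 10]


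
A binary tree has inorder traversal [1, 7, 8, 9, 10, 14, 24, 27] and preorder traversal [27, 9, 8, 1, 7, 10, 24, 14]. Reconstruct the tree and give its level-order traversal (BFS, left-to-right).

Inorder:  [1, 7, 8, 9, 10, 14, 24, 27]
Preorder: [27, 9, 8, 1, 7, 10, 24, 14]
Algorithm: preorder visits root first, so consume preorder in order;
for each root, split the current inorder slice at that value into
left-subtree inorder and right-subtree inorder, then recurse.
Recursive splits:
  root=27; inorder splits into left=[1, 7, 8, 9, 10, 14, 24], right=[]
  root=9; inorder splits into left=[1, 7, 8], right=[10, 14, 24]
  root=8; inorder splits into left=[1, 7], right=[]
  root=1; inorder splits into left=[], right=[7]
  root=7; inorder splits into left=[], right=[]
  root=10; inorder splits into left=[], right=[14, 24]
  root=24; inorder splits into left=[14], right=[]
  root=14; inorder splits into left=[], right=[]
Reconstructed level-order: [27, 9, 8, 10, 1, 24, 7, 14]


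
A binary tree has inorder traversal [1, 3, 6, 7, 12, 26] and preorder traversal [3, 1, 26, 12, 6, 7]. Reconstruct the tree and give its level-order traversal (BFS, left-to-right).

Inorder:  [1, 3, 6, 7, 12, 26]
Preorder: [3, 1, 26, 12, 6, 7]
Algorithm: preorder visits root first, so consume preorder in order;
for each root, split the current inorder slice at that value into
left-subtree inorder and right-subtree inorder, then recurse.
Recursive splits:
  root=3; inorder splits into left=[1], right=[6, 7, 12, 26]
  root=1; inorder splits into left=[], right=[]
  root=26; inorder splits into left=[6, 7, 12], right=[]
  root=12; inorder splits into left=[6, 7], right=[]
  root=6; inorder splits into left=[], right=[7]
  root=7; inorder splits into left=[], right=[]
Reconstructed level-order: [3, 1, 26, 12, 6, 7]


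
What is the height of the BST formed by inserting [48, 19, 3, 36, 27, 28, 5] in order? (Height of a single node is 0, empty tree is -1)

Insertion order: [48, 19, 3, 36, 27, 28, 5]
Tree (level-order array): [48, 19, None, 3, 36, None, 5, 27, None, None, None, None, 28]
Compute height bottom-up (empty subtree = -1):
  height(5) = 1 + max(-1, -1) = 0
  height(3) = 1 + max(-1, 0) = 1
  height(28) = 1 + max(-1, -1) = 0
  height(27) = 1 + max(-1, 0) = 1
  height(36) = 1 + max(1, -1) = 2
  height(19) = 1 + max(1, 2) = 3
  height(48) = 1 + max(3, -1) = 4
Height = 4


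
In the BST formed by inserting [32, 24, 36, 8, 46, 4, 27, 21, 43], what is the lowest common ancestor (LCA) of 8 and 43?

Tree insertion order: [32, 24, 36, 8, 46, 4, 27, 21, 43]
Tree (level-order array): [32, 24, 36, 8, 27, None, 46, 4, 21, None, None, 43]
In a BST, the LCA of p=8, q=43 is the first node v on the
root-to-leaf path with p <= v <= q (go left if both < v, right if both > v).
Walk from root:
  at 32: 8 <= 32 <= 43, this is the LCA
LCA = 32


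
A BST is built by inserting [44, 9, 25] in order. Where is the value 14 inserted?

Starting tree (level order): [44, 9, None, None, 25]
Insertion path: 44 -> 9 -> 25
Result: insert 14 as left child of 25
Final tree (level order): [44, 9, None, None, 25, 14]


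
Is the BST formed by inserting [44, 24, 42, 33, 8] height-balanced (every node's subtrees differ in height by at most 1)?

Tree (level-order array): [44, 24, None, 8, 42, None, None, 33]
Definition: a tree is height-balanced if, at every node, |h(left) - h(right)| <= 1 (empty subtree has height -1).
Bottom-up per-node check:
  node 8: h_left=-1, h_right=-1, diff=0 [OK], height=0
  node 33: h_left=-1, h_right=-1, diff=0 [OK], height=0
  node 42: h_left=0, h_right=-1, diff=1 [OK], height=1
  node 24: h_left=0, h_right=1, diff=1 [OK], height=2
  node 44: h_left=2, h_right=-1, diff=3 [FAIL (|2--1|=3 > 1)], height=3
Node 44 violates the condition: |2 - -1| = 3 > 1.
Result: Not balanced


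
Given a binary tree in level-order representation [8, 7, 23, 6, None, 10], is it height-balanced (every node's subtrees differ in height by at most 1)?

Tree (level-order array): [8, 7, 23, 6, None, 10]
Definition: a tree is height-balanced if, at every node, |h(left) - h(right)| <= 1 (empty subtree has height -1).
Bottom-up per-node check:
  node 6: h_left=-1, h_right=-1, diff=0 [OK], height=0
  node 7: h_left=0, h_right=-1, diff=1 [OK], height=1
  node 10: h_left=-1, h_right=-1, diff=0 [OK], height=0
  node 23: h_left=0, h_right=-1, diff=1 [OK], height=1
  node 8: h_left=1, h_right=1, diff=0 [OK], height=2
All nodes satisfy the balance condition.
Result: Balanced


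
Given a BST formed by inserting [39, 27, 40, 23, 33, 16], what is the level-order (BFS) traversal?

Tree insertion order: [39, 27, 40, 23, 33, 16]
Tree (level-order array): [39, 27, 40, 23, 33, None, None, 16]
BFS from the root, enqueuing left then right child of each popped node:
  queue [39] -> pop 39, enqueue [27, 40], visited so far: [39]
  queue [27, 40] -> pop 27, enqueue [23, 33], visited so far: [39, 27]
  queue [40, 23, 33] -> pop 40, enqueue [none], visited so far: [39, 27, 40]
  queue [23, 33] -> pop 23, enqueue [16], visited so far: [39, 27, 40, 23]
  queue [33, 16] -> pop 33, enqueue [none], visited so far: [39, 27, 40, 23, 33]
  queue [16] -> pop 16, enqueue [none], visited so far: [39, 27, 40, 23, 33, 16]
Result: [39, 27, 40, 23, 33, 16]


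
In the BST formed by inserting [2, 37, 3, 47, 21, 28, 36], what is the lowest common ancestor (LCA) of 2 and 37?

Tree insertion order: [2, 37, 3, 47, 21, 28, 36]
Tree (level-order array): [2, None, 37, 3, 47, None, 21, None, None, None, 28, None, 36]
In a BST, the LCA of p=2, q=37 is the first node v on the
root-to-leaf path with p <= v <= q (go left if both < v, right if both > v).
Walk from root:
  at 2: 2 <= 2 <= 37, this is the LCA
LCA = 2


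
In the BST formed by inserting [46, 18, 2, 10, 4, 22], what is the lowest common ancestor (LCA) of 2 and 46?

Tree insertion order: [46, 18, 2, 10, 4, 22]
Tree (level-order array): [46, 18, None, 2, 22, None, 10, None, None, 4]
In a BST, the LCA of p=2, q=46 is the first node v on the
root-to-leaf path with p <= v <= q (go left if both < v, right if both > v).
Walk from root:
  at 46: 2 <= 46 <= 46, this is the LCA
LCA = 46


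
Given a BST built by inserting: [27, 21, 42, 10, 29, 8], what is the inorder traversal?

Tree insertion order: [27, 21, 42, 10, 29, 8]
Tree (level-order array): [27, 21, 42, 10, None, 29, None, 8]
Inorder traversal: [8, 10, 21, 27, 29, 42]


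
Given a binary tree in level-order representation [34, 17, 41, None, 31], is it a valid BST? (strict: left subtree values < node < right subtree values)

Level-order array: [34, 17, 41, None, 31]
Validate using subtree bounds (lo, hi): at each node, require lo < value < hi,
then recurse left with hi=value and right with lo=value.
Preorder trace (stopping at first violation):
  at node 34 with bounds (-inf, +inf): OK
  at node 17 with bounds (-inf, 34): OK
  at node 31 with bounds (17, 34): OK
  at node 41 with bounds (34, +inf): OK
No violation found at any node.
Result: Valid BST


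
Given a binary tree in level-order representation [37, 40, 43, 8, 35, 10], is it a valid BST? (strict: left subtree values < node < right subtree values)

Level-order array: [37, 40, 43, 8, 35, 10]
Validate using subtree bounds (lo, hi): at each node, require lo < value < hi,
then recurse left with hi=value and right with lo=value.
Preorder trace (stopping at first violation):
  at node 37 with bounds (-inf, +inf): OK
  at node 40 with bounds (-inf, 37): VIOLATION
Node 40 violates its bound: not (-inf < 40 < 37).
Result: Not a valid BST


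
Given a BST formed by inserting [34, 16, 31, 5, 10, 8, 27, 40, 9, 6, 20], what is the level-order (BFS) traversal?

Tree insertion order: [34, 16, 31, 5, 10, 8, 27, 40, 9, 6, 20]
Tree (level-order array): [34, 16, 40, 5, 31, None, None, None, 10, 27, None, 8, None, 20, None, 6, 9]
BFS from the root, enqueuing left then right child of each popped node:
  queue [34] -> pop 34, enqueue [16, 40], visited so far: [34]
  queue [16, 40] -> pop 16, enqueue [5, 31], visited so far: [34, 16]
  queue [40, 5, 31] -> pop 40, enqueue [none], visited so far: [34, 16, 40]
  queue [5, 31] -> pop 5, enqueue [10], visited so far: [34, 16, 40, 5]
  queue [31, 10] -> pop 31, enqueue [27], visited so far: [34, 16, 40, 5, 31]
  queue [10, 27] -> pop 10, enqueue [8], visited so far: [34, 16, 40, 5, 31, 10]
  queue [27, 8] -> pop 27, enqueue [20], visited so far: [34, 16, 40, 5, 31, 10, 27]
  queue [8, 20] -> pop 8, enqueue [6, 9], visited so far: [34, 16, 40, 5, 31, 10, 27, 8]
  queue [20, 6, 9] -> pop 20, enqueue [none], visited so far: [34, 16, 40, 5, 31, 10, 27, 8, 20]
  queue [6, 9] -> pop 6, enqueue [none], visited so far: [34, 16, 40, 5, 31, 10, 27, 8, 20, 6]
  queue [9] -> pop 9, enqueue [none], visited so far: [34, 16, 40, 5, 31, 10, 27, 8, 20, 6, 9]
Result: [34, 16, 40, 5, 31, 10, 27, 8, 20, 6, 9]


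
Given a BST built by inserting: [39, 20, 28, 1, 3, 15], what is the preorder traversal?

Tree insertion order: [39, 20, 28, 1, 3, 15]
Tree (level-order array): [39, 20, None, 1, 28, None, 3, None, None, None, 15]
Preorder traversal: [39, 20, 1, 3, 15, 28]


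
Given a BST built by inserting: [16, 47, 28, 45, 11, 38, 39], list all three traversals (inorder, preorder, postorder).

Tree insertion order: [16, 47, 28, 45, 11, 38, 39]
Tree (level-order array): [16, 11, 47, None, None, 28, None, None, 45, 38, None, None, 39]
Inorder (L, root, R): [11, 16, 28, 38, 39, 45, 47]
Preorder (root, L, R): [16, 11, 47, 28, 45, 38, 39]
Postorder (L, R, root): [11, 39, 38, 45, 28, 47, 16]


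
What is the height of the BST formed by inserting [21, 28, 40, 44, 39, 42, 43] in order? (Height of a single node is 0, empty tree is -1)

Insertion order: [21, 28, 40, 44, 39, 42, 43]
Tree (level-order array): [21, None, 28, None, 40, 39, 44, None, None, 42, None, None, 43]
Compute height bottom-up (empty subtree = -1):
  height(39) = 1 + max(-1, -1) = 0
  height(43) = 1 + max(-1, -1) = 0
  height(42) = 1 + max(-1, 0) = 1
  height(44) = 1 + max(1, -1) = 2
  height(40) = 1 + max(0, 2) = 3
  height(28) = 1 + max(-1, 3) = 4
  height(21) = 1 + max(-1, 4) = 5
Height = 5


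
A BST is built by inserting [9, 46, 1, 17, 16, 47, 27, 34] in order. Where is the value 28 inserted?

Starting tree (level order): [9, 1, 46, None, None, 17, 47, 16, 27, None, None, None, None, None, 34]
Insertion path: 9 -> 46 -> 17 -> 27 -> 34
Result: insert 28 as left child of 34
Final tree (level order): [9, 1, 46, None, None, 17, 47, 16, 27, None, None, None, None, None, 34, 28]


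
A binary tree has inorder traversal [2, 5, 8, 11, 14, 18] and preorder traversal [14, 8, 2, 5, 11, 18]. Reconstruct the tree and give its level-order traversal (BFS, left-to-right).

Inorder:  [2, 5, 8, 11, 14, 18]
Preorder: [14, 8, 2, 5, 11, 18]
Algorithm: preorder visits root first, so consume preorder in order;
for each root, split the current inorder slice at that value into
left-subtree inorder and right-subtree inorder, then recurse.
Recursive splits:
  root=14; inorder splits into left=[2, 5, 8, 11], right=[18]
  root=8; inorder splits into left=[2, 5], right=[11]
  root=2; inorder splits into left=[], right=[5]
  root=5; inorder splits into left=[], right=[]
  root=11; inorder splits into left=[], right=[]
  root=18; inorder splits into left=[], right=[]
Reconstructed level-order: [14, 8, 18, 2, 11, 5]


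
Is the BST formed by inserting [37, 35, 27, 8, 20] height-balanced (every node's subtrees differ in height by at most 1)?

Tree (level-order array): [37, 35, None, 27, None, 8, None, None, 20]
Definition: a tree is height-balanced if, at every node, |h(left) - h(right)| <= 1 (empty subtree has height -1).
Bottom-up per-node check:
  node 20: h_left=-1, h_right=-1, diff=0 [OK], height=0
  node 8: h_left=-1, h_right=0, diff=1 [OK], height=1
  node 27: h_left=1, h_right=-1, diff=2 [FAIL (|1--1|=2 > 1)], height=2
  node 35: h_left=2, h_right=-1, diff=3 [FAIL (|2--1|=3 > 1)], height=3
  node 37: h_left=3, h_right=-1, diff=4 [FAIL (|3--1|=4 > 1)], height=4
Node 27 violates the condition: |1 - -1| = 2 > 1.
Result: Not balanced


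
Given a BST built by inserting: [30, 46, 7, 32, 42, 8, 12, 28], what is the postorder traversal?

Tree insertion order: [30, 46, 7, 32, 42, 8, 12, 28]
Tree (level-order array): [30, 7, 46, None, 8, 32, None, None, 12, None, 42, None, 28]
Postorder traversal: [28, 12, 8, 7, 42, 32, 46, 30]


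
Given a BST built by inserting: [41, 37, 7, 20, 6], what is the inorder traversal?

Tree insertion order: [41, 37, 7, 20, 6]
Tree (level-order array): [41, 37, None, 7, None, 6, 20]
Inorder traversal: [6, 7, 20, 37, 41]


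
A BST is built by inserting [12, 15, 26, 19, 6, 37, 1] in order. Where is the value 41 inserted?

Starting tree (level order): [12, 6, 15, 1, None, None, 26, None, None, 19, 37]
Insertion path: 12 -> 15 -> 26 -> 37
Result: insert 41 as right child of 37
Final tree (level order): [12, 6, 15, 1, None, None, 26, None, None, 19, 37, None, None, None, 41]


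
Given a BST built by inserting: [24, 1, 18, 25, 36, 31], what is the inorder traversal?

Tree insertion order: [24, 1, 18, 25, 36, 31]
Tree (level-order array): [24, 1, 25, None, 18, None, 36, None, None, 31]
Inorder traversal: [1, 18, 24, 25, 31, 36]


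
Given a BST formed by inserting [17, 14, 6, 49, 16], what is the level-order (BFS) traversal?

Tree insertion order: [17, 14, 6, 49, 16]
Tree (level-order array): [17, 14, 49, 6, 16]
BFS from the root, enqueuing left then right child of each popped node:
  queue [17] -> pop 17, enqueue [14, 49], visited so far: [17]
  queue [14, 49] -> pop 14, enqueue [6, 16], visited so far: [17, 14]
  queue [49, 6, 16] -> pop 49, enqueue [none], visited so far: [17, 14, 49]
  queue [6, 16] -> pop 6, enqueue [none], visited so far: [17, 14, 49, 6]
  queue [16] -> pop 16, enqueue [none], visited so far: [17, 14, 49, 6, 16]
Result: [17, 14, 49, 6, 16]


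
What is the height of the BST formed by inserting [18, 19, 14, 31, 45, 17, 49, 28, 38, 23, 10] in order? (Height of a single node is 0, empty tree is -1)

Insertion order: [18, 19, 14, 31, 45, 17, 49, 28, 38, 23, 10]
Tree (level-order array): [18, 14, 19, 10, 17, None, 31, None, None, None, None, 28, 45, 23, None, 38, 49]
Compute height bottom-up (empty subtree = -1):
  height(10) = 1 + max(-1, -1) = 0
  height(17) = 1 + max(-1, -1) = 0
  height(14) = 1 + max(0, 0) = 1
  height(23) = 1 + max(-1, -1) = 0
  height(28) = 1 + max(0, -1) = 1
  height(38) = 1 + max(-1, -1) = 0
  height(49) = 1 + max(-1, -1) = 0
  height(45) = 1 + max(0, 0) = 1
  height(31) = 1 + max(1, 1) = 2
  height(19) = 1 + max(-1, 2) = 3
  height(18) = 1 + max(1, 3) = 4
Height = 4


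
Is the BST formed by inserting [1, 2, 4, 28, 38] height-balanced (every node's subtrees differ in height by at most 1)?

Tree (level-order array): [1, None, 2, None, 4, None, 28, None, 38]
Definition: a tree is height-balanced if, at every node, |h(left) - h(right)| <= 1 (empty subtree has height -1).
Bottom-up per-node check:
  node 38: h_left=-1, h_right=-1, diff=0 [OK], height=0
  node 28: h_left=-1, h_right=0, diff=1 [OK], height=1
  node 4: h_left=-1, h_right=1, diff=2 [FAIL (|-1-1|=2 > 1)], height=2
  node 2: h_left=-1, h_right=2, diff=3 [FAIL (|-1-2|=3 > 1)], height=3
  node 1: h_left=-1, h_right=3, diff=4 [FAIL (|-1-3|=4 > 1)], height=4
Node 4 violates the condition: |-1 - 1| = 2 > 1.
Result: Not balanced


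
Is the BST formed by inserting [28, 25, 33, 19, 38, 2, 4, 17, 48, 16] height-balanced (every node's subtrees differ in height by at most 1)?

Tree (level-order array): [28, 25, 33, 19, None, None, 38, 2, None, None, 48, None, 4, None, None, None, 17, 16]
Definition: a tree is height-balanced if, at every node, |h(left) - h(right)| <= 1 (empty subtree has height -1).
Bottom-up per-node check:
  node 16: h_left=-1, h_right=-1, diff=0 [OK], height=0
  node 17: h_left=0, h_right=-1, diff=1 [OK], height=1
  node 4: h_left=-1, h_right=1, diff=2 [FAIL (|-1-1|=2 > 1)], height=2
  node 2: h_left=-1, h_right=2, diff=3 [FAIL (|-1-2|=3 > 1)], height=3
  node 19: h_left=3, h_right=-1, diff=4 [FAIL (|3--1|=4 > 1)], height=4
  node 25: h_left=4, h_right=-1, diff=5 [FAIL (|4--1|=5 > 1)], height=5
  node 48: h_left=-1, h_right=-1, diff=0 [OK], height=0
  node 38: h_left=-1, h_right=0, diff=1 [OK], height=1
  node 33: h_left=-1, h_right=1, diff=2 [FAIL (|-1-1|=2 > 1)], height=2
  node 28: h_left=5, h_right=2, diff=3 [FAIL (|5-2|=3 > 1)], height=6
Node 4 violates the condition: |-1 - 1| = 2 > 1.
Result: Not balanced


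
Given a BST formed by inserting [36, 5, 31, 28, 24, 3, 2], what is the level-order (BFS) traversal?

Tree insertion order: [36, 5, 31, 28, 24, 3, 2]
Tree (level-order array): [36, 5, None, 3, 31, 2, None, 28, None, None, None, 24]
BFS from the root, enqueuing left then right child of each popped node:
  queue [36] -> pop 36, enqueue [5], visited so far: [36]
  queue [5] -> pop 5, enqueue [3, 31], visited so far: [36, 5]
  queue [3, 31] -> pop 3, enqueue [2], visited so far: [36, 5, 3]
  queue [31, 2] -> pop 31, enqueue [28], visited so far: [36, 5, 3, 31]
  queue [2, 28] -> pop 2, enqueue [none], visited so far: [36, 5, 3, 31, 2]
  queue [28] -> pop 28, enqueue [24], visited so far: [36, 5, 3, 31, 2, 28]
  queue [24] -> pop 24, enqueue [none], visited so far: [36, 5, 3, 31, 2, 28, 24]
Result: [36, 5, 3, 31, 2, 28, 24]


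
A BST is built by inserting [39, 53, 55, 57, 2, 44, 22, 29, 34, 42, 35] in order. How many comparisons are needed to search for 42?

Search path for 42: 39 -> 53 -> 44 -> 42
Found: True
Comparisons: 4


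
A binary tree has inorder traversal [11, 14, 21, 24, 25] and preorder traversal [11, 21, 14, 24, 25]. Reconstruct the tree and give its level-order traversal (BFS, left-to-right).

Inorder:  [11, 14, 21, 24, 25]
Preorder: [11, 21, 14, 24, 25]
Algorithm: preorder visits root first, so consume preorder in order;
for each root, split the current inorder slice at that value into
left-subtree inorder and right-subtree inorder, then recurse.
Recursive splits:
  root=11; inorder splits into left=[], right=[14, 21, 24, 25]
  root=21; inorder splits into left=[14], right=[24, 25]
  root=14; inorder splits into left=[], right=[]
  root=24; inorder splits into left=[], right=[25]
  root=25; inorder splits into left=[], right=[]
Reconstructed level-order: [11, 21, 14, 24, 25]
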